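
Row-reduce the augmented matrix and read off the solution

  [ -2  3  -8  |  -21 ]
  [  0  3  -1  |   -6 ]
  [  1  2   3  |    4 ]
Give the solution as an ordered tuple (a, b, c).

(-3, -1, 3)

r1 → -1/2·r1
  [ 1  -3/2   4  |  21/2 ]
  [ 0     3  -1  |    -6 ]
  [ 1     2   3  |     4 ]
r3 → r3 − r1
  [ 1  -3/2   4  |   21/2 ]
  [ 0     3  -1  |     -6 ]
  [ 0   7/2  -1  |  -13/2 ]
r2 → 1/3·r2
  [ 1  -3/2     4  |   21/2 ]
  [ 0     1  -1/3  |     -2 ]
  [ 0   7/2    -1  |  -13/2 ]
r3 → r3 − 7/2·r2
  [ 1  -3/2     4  |  21/2 ]
  [ 0     1  -1/3  |    -2 ]
  [ 0     0   1/6  |   1/2 ]
r3 → 6·r3
  [ 1  -3/2     4  |  21/2 ]
  [ 0     1  -1/3  |    -2 ]
  [ 0     0     1  |     3 ]
r2 → r2 + 1/3·r3
  [ 1  -3/2  4  |  21/2 ]
  [ 0     1  0  |    -1 ]
  [ 0     0  1  |     3 ]
r1 → r1 − 4·r3
  [ 1  -3/2  0  |  -3/2 ]
  [ 0     1  0  |    -1 ]
  [ 0     0  1  |     3 ]
r1 → r1 + 3/2·r2
  [ 1  0  0  |  -3 ]
  [ 0  1  0  |  -1 ]
  [ 0  0  1  |   3 ]
Reading off the last column: a = -3, b = -1, c = 3.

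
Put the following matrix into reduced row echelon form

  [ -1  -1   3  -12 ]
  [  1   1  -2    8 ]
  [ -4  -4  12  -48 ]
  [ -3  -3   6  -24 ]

[[1, 1, 0, 0], [0, 0, 1, -4], [0, 0, 0, 0], [0, 0, 0, 0]]

Multiply R1 by -1.
Subtract R1 from R2.
Add 4 times R1 to R3.
Add 3 times R1 to R4.
Add 3 times R2 to R4.
Add 3 times R2 to R1.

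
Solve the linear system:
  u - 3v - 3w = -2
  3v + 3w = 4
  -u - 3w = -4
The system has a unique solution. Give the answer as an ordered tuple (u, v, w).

Form the augmented matrix and row-reduce:
  [  1  -3  -3  |  -2 ]
  [  0   3   3  |   4 ]
  [ -1   0  -3  |  -4 ]
Add r1 to r3.
  [ 1  -3  -3  |  -2 ]
  [ 0   3   3  |   4 ]
  [ 0  -3  -6  |  -6 ]
Multiply r2 by 1/3.
  [ 1  -3  -3  |   -2 ]
  [ 0   1   1  |  4/3 ]
  [ 0  -3  -6  |   -6 ]
Add 3 times r2 to r3.
  [ 1  -3  -3  |   -2 ]
  [ 0   1   1  |  4/3 ]
  [ 0   0  -3  |   -2 ]
Multiply r3 by -1/3.
  [ 1  -3  -3  |   -2 ]
  [ 0   1   1  |  4/3 ]
  [ 0   0   1  |  2/3 ]
Subtract r3 from r2.
  [ 1  -3  -3  |   -2 ]
  [ 0   1   0  |  2/3 ]
  [ 0   0   1  |  2/3 ]
Add 3 times r3 to r1.
  [ 1  -3  0  |    0 ]
  [ 0   1  0  |  2/3 ]
  [ 0   0  1  |  2/3 ]
Add 3 times r2 to r1.
  [ 1  0  0  |    2 ]
  [ 0  1  0  |  2/3 ]
  [ 0  0  1  |  2/3 ]
Reading off the last column: u = 2, v = 2/3, w = 2/3.

(2, 2/3, 2/3)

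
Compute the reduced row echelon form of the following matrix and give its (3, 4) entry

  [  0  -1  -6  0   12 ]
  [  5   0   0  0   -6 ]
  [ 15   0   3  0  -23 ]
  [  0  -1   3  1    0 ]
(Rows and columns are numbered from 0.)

3

ρ1 ↔ ρ2
  [  5   0   0  0   -6 ]
  [  0  -1  -6  0   12 ]
  [ 15   0   3  0  -23 ]
  [  0  -1   3  1    0 ]
ρ1 -> 1/5·ρ1
  [  1   0   0  0  -6/5 ]
  [  0  -1  -6  0    12 ]
  [ 15   0   3  0   -23 ]
  [  0  -1   3  1     0 ]
ρ3 -> ρ3 − 15·ρ1
  [ 1   0   0  0  -6/5 ]
  [ 0  -1  -6  0    12 ]
  [ 0   0   3  0    -5 ]
  [ 0  -1   3  1     0 ]
ρ2 -> -1·ρ2
  [ 1   0  0  0  -6/5 ]
  [ 0   1  6  0   -12 ]
  [ 0   0  3  0    -5 ]
  [ 0  -1  3  1     0 ]
ρ4 -> ρ4 + ρ2
  [ 1  0  0  0  -6/5 ]
  [ 0  1  6  0   -12 ]
  [ 0  0  3  0    -5 ]
  [ 0  0  9  1   -12 ]
ρ3 -> 1/3·ρ3
  [ 1  0  0  0  -6/5 ]
  [ 0  1  6  0   -12 ]
  [ 0  0  1  0  -5/3 ]
  [ 0  0  9  1   -12 ]
ρ4 -> ρ4 − 9·ρ3
  [ 1  0  0  0  -6/5 ]
  [ 0  1  6  0   -12 ]
  [ 0  0  1  0  -5/3 ]
  [ 0  0  0  1     3 ]
ρ2 -> ρ2 − 6·ρ3
  [ 1  0  0  0  -6/5 ]
  [ 0  1  0  0    -2 ]
  [ 0  0  1  0  -5/3 ]
  [ 0  0  0  1     3 ]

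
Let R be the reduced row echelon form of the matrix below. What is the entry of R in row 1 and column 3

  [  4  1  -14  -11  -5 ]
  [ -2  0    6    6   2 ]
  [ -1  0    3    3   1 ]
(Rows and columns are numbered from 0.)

1

r1 → 1/4·r1
  [  1  1/4  -7/2  -11/4  -5/4 ]
  [ -2    0     6      6     2 ]
  [ -1    0     3      3     1 ]
r2 → r2 + 2·r1
  [  1  1/4  -7/2  -11/4  -5/4 ]
  [  0  1/2    -1    1/2  -1/2 ]
  [ -1    0     3      3     1 ]
r3 → r3 + r1
  [ 1  1/4  -7/2  -11/4  -5/4 ]
  [ 0  1/2    -1    1/2  -1/2 ]
  [ 0  1/4  -1/2    1/4  -1/4 ]
r2 → 2·r2
  [ 1  1/4  -7/2  -11/4  -5/4 ]
  [ 0    1    -2      1    -1 ]
  [ 0  1/4  -1/2    1/4  -1/4 ]
r3 → r3 − 1/4·r2
  [ 1  1/4  -7/2  -11/4  -5/4 ]
  [ 0    1    -2      1    -1 ]
  [ 0    0     0      0     0 ]
r1 → r1 − 1/4·r2
  [ 1  0  -3  -3  -1 ]
  [ 0  1  -2   1  -1 ]
  [ 0  0   0   0   0 ]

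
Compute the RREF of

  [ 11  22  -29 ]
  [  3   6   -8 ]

ρ1 -> 1/11·ρ1
ρ2 -> ρ2 − 3·ρ1
ρ2 -> -11·ρ2
ρ1 -> ρ1 + 29/11·ρ2

[[1, 2, 0], [0, 0, 1]]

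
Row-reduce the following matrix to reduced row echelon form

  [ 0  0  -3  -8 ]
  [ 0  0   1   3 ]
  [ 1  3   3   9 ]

R1 <-> R3
R3 -> R3 + 3·R2
R2 -> R2 − 3·R3
R1 -> R1 − 9·R3
R1 -> R1 − 3·R2

[[1, 3, 0, 0], [0, 0, 1, 0], [0, 0, 0, 1]]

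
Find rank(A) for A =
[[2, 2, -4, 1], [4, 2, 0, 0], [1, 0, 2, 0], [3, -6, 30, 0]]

rank = 3

ρ1 ← 1/2·ρ1
  [ 1   1  -2  1/2 ]
  [ 4   2   0    0 ]
  [ 1   0   2    0 ]
  [ 3  -6  30    0 ]
ρ2 ← ρ2 − 4·ρ1
  [ 1   1  -2  1/2 ]
  [ 0  -2   8   -2 ]
  [ 1   0   2    0 ]
  [ 3  -6  30    0 ]
ρ3 ← ρ3 − ρ1
  [ 1   1  -2   1/2 ]
  [ 0  -2   8    -2 ]
  [ 0  -1   4  -1/2 ]
  [ 3  -6  30     0 ]
ρ4 ← ρ4 − 3·ρ1
  [ 1   1  -2   1/2 ]
  [ 0  -2   8    -2 ]
  [ 0  -1   4  -1/2 ]
  [ 0  -9  36  -3/2 ]
ρ2 ← -1/2·ρ2
  [ 1   1  -2   1/2 ]
  [ 0   1  -4     1 ]
  [ 0  -1   4  -1/2 ]
  [ 0  -9  36  -3/2 ]
ρ3 ← ρ3 + ρ2
  [ 1   1  -2   1/2 ]
  [ 0   1  -4     1 ]
  [ 0   0   0   1/2 ]
  [ 0  -9  36  -3/2 ]
ρ4 ← ρ4 + 9·ρ2
  [ 1  1  -2   1/2 ]
  [ 0  1  -4     1 ]
  [ 0  0   0   1/2 ]
  [ 0  0   0  15/2 ]
ρ3 ← 2·ρ3
  [ 1  1  -2   1/2 ]
  [ 0  1  -4     1 ]
  [ 0  0   0     1 ]
  [ 0  0   0  15/2 ]
ρ4 ← ρ4 − 15/2·ρ3
  [ 1  1  -2  1/2 ]
  [ 0  1  -4    1 ]
  [ 0  0   0    1 ]
  [ 0  0   0    0 ]
ρ2 ← ρ2 − ρ3
  [ 1  1  -2  1/2 ]
  [ 0  1  -4    0 ]
  [ 0  0   0    1 ]
  [ 0  0   0    0 ]
ρ1 ← ρ1 − 1/2·ρ3
  [ 1  1  -2  0 ]
  [ 0  1  -4  0 ]
  [ 0  0   0  1 ]
  [ 0  0   0  0 ]
ρ1 ← ρ1 − ρ2
  [ 1  0   2  0 ]
  [ 0  1  -4  0 ]
  [ 0  0   0  1 ]
  [ 0  0   0  0 ]
The reduced form has 3 nonzero rows.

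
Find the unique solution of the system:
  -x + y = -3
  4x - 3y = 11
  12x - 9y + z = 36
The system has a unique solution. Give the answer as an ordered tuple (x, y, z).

(2, -1, 3)

Form the augmented matrix and row-reduce:
  [ -1   1  0  |  -3 ]
  [  4  -3  0  |  11 ]
  [ 12  -9  1  |  36 ]
r1 ← -1·r1
r2 ← r2 − 4·r1
r3 ← r3 − 12·r1
r3 ← r3 − 3·r2
r1 ← r1 + r2
Reading off the last column: x = 2, y = -1, z = 3.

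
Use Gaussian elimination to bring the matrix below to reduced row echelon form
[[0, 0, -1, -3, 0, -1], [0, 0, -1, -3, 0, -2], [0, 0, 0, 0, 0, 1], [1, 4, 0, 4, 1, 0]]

[[1, 4, 0, 4, 1, 0], [0, 0, 1, 3, 0, 0], [0, 0, 0, 0, 0, 1], [0, 0, 0, 0, 0, 0]]

Swap r1 and r4.
Multiply r2 by -1.
Add r2 to r4.
Subtract r3 from r4.
Subtract 2 times r3 from r2.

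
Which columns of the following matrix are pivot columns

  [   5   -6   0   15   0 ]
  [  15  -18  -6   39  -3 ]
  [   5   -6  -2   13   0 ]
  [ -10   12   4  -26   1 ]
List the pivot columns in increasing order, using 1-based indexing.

1, 3, 5

R1 -> 1/5·R1
  [   1  -6/5   0    3   0 ]
  [  15   -18  -6   39  -3 ]
  [   5    -6  -2   13   0 ]
  [ -10    12   4  -26   1 ]
R2 -> R2 − 15·R1
  [   1  -6/5   0    3   0 ]
  [   0     0  -6   -6  -3 ]
  [   5    -6  -2   13   0 ]
  [ -10    12   4  -26   1 ]
R3 -> R3 − 5·R1
  [   1  -6/5   0    3   0 ]
  [   0     0  -6   -6  -3 ]
  [   0     0  -2   -2   0 ]
  [ -10    12   4  -26   1 ]
R4 -> R4 + 10·R1
  [ 1  -6/5   0   3   0 ]
  [ 0     0  -6  -6  -3 ]
  [ 0     0  -2  -2   0 ]
  [ 0     0   4   4   1 ]
R2 -> -1/6·R2
  [ 1  -6/5   0   3    0 ]
  [ 0     0   1   1  1/2 ]
  [ 0     0  -2  -2    0 ]
  [ 0     0   4   4    1 ]
R3 -> R3 + 2·R2
  [ 1  -6/5  0  3    0 ]
  [ 0     0  1  1  1/2 ]
  [ 0     0  0  0    1 ]
  [ 0     0  4  4    1 ]
R4 -> R4 − 4·R2
  [ 1  -6/5  0  3    0 ]
  [ 0     0  1  1  1/2 ]
  [ 0     0  0  0    1 ]
  [ 0     0  0  0   -1 ]
R4 -> R4 + R3
  [ 1  -6/5  0  3    0 ]
  [ 0     0  1  1  1/2 ]
  [ 0     0  0  0    1 ]
  [ 0     0  0  0    0 ]
R2 -> R2 − 1/2·R3
  [ 1  -6/5  0  3  0 ]
  [ 0     0  1  1  0 ]
  [ 0     0  0  0  1 ]
  [ 0     0  0  0  0 ]
Pivot columns are the columns containing a leading 1.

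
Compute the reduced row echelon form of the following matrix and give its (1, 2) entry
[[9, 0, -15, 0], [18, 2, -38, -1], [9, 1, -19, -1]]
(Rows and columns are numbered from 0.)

ρ1 := 1/9·ρ1
  [  1  0  -5/3   0 ]
  [ 18  2   -38  -1 ]
  [  9  1   -19  -1 ]
ρ2 := ρ2 − 18·ρ1
  [ 1  0  -5/3   0 ]
  [ 0  2    -8  -1 ]
  [ 9  1   -19  -1 ]
ρ3 := ρ3 − 9·ρ1
  [ 1  0  -5/3   0 ]
  [ 0  2    -8  -1 ]
  [ 0  1    -4  -1 ]
ρ2 := 1/2·ρ2
  [ 1  0  -5/3     0 ]
  [ 0  1    -4  -1/2 ]
  [ 0  1    -4    -1 ]
ρ3 := ρ3 − ρ2
  [ 1  0  -5/3     0 ]
  [ 0  1    -4  -1/2 ]
  [ 0  0     0  -1/2 ]
ρ3 := -2·ρ3
  [ 1  0  -5/3     0 ]
  [ 0  1    -4  -1/2 ]
  [ 0  0     0     1 ]
ρ2 := ρ2 + 1/2·ρ3
  [ 1  0  -5/3  0 ]
  [ 0  1    -4  0 ]
  [ 0  0     0  1 ]

-4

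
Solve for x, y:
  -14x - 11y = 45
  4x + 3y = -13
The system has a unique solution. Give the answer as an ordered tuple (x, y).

Form the augmented matrix and row-reduce:
  [ -14  -11  |   45 ]
  [   4    3  |  -13 ]
R1 -> -1/14·R1
  [ 1  11/14  |  -45/14 ]
  [ 4      3  |     -13 ]
R2 -> R2 − 4·R1
  [ 1  11/14  |  -45/14 ]
  [ 0   -1/7  |    -1/7 ]
R2 -> -7·R2
  [ 1  11/14  |  -45/14 ]
  [ 0      1  |       1 ]
R1 -> R1 − 11/14·R2
  [ 1  0  |  -4 ]
  [ 0  1  |   1 ]
Reading off the last column: x = -4, y = 1.

(-4, 1)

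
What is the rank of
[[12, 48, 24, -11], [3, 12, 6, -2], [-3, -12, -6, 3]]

rank = 2

r1 ← 1/12·r1
  [  1    4   2  -11/12 ]
  [  3   12   6      -2 ]
  [ -3  -12  -6       3 ]
r2 ← r2 − 3·r1
  [  1    4   2  -11/12 ]
  [  0    0   0     3/4 ]
  [ -3  -12  -6       3 ]
r3 ← r3 + 3·r1
  [ 1  4  2  -11/12 ]
  [ 0  0  0     3/4 ]
  [ 0  0  0     1/4 ]
r2 ← 4/3·r2
  [ 1  4  2  -11/12 ]
  [ 0  0  0       1 ]
  [ 0  0  0     1/4 ]
r3 ← r3 − 1/4·r2
  [ 1  4  2  -11/12 ]
  [ 0  0  0       1 ]
  [ 0  0  0       0 ]
r1 ← r1 + 11/12·r2
  [ 1  4  2  0 ]
  [ 0  0  0  1 ]
  [ 0  0  0  0 ]
The reduced form has 2 nonzero rows.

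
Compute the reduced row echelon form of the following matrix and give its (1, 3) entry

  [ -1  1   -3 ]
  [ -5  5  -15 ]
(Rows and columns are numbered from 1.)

3

R1 → -1·R1
  [  1  -1    3 ]
  [ -5   5  -15 ]
R2 → R2 + 5·R1
  [ 1  -1  3 ]
  [ 0   0  0 ]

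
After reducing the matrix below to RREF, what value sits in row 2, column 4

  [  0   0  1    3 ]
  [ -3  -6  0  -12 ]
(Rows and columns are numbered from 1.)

Swap R1 and R2.
  [ -3  -6  0  -12 ]
  [  0   0  1    3 ]
Multiply R1 by -1/3.
  [ 1  2  0  4 ]
  [ 0  0  1  3 ]

3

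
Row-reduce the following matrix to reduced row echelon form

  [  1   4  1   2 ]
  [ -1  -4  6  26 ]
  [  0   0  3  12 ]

[[1, 4, 0, -2], [0, 0, 1, 4], [0, 0, 0, 0]]

ρ2 → ρ2 + ρ1
  [ 1  4  1   2 ]
  [ 0  0  7  28 ]
  [ 0  0  3  12 ]
ρ2 → 1/7·ρ2
  [ 1  4  1   2 ]
  [ 0  0  1   4 ]
  [ 0  0  3  12 ]
ρ3 → ρ3 − 3·ρ2
  [ 1  4  1  2 ]
  [ 0  0  1  4 ]
  [ 0  0  0  0 ]
ρ1 → ρ1 − ρ2
  [ 1  4  0  -2 ]
  [ 0  0  1   4 ]
  [ 0  0  0   0 ]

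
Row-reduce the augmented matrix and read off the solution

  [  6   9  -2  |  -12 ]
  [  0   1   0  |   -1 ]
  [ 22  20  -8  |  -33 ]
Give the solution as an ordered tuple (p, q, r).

(1/2, -1, 3)

Multiply r1 by 1/6.
  [  1  3/2  -1/3  |   -2 ]
  [  0    1     0  |   -1 ]
  [ 22   20    -8  |  -33 ]
Subtract 22 times r1 from r3.
  [ 1  3/2  -1/3  |  -2 ]
  [ 0    1     0  |  -1 ]
  [ 0  -13  -2/3  |  11 ]
Add 13 times r2 to r3.
  [ 1  3/2  -1/3  |  -2 ]
  [ 0    1     0  |  -1 ]
  [ 0    0  -2/3  |  -2 ]
Multiply r3 by -3/2.
  [ 1  3/2  -1/3  |  -2 ]
  [ 0    1     0  |  -1 ]
  [ 0    0     1  |   3 ]
Add 1/3 times r3 to r1.
  [ 1  3/2  0  |  -1 ]
  [ 0    1  0  |  -1 ]
  [ 0    0  1  |   3 ]
Subtract 3/2 times r2 from r1.
  [ 1  0  0  |  1/2 ]
  [ 0  1  0  |   -1 ]
  [ 0  0  1  |    3 ]
Reading off the last column: p = 1/2, q = -1, r = 3.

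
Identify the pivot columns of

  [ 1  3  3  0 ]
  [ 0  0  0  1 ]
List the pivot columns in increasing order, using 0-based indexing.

Pivot columns are the columns containing a leading 1.

0, 3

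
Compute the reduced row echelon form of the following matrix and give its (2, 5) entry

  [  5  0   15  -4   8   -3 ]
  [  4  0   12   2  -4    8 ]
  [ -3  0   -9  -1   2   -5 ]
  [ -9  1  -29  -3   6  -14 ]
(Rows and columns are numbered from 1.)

0

ρ1 -> 1/5·ρ1
  [  1  0    3  -4/5  8/5  -3/5 ]
  [  4  0   12     2   -4     8 ]
  [ -3  0   -9    -1    2    -5 ]
  [ -9  1  -29    -3    6   -14 ]
ρ2 -> ρ2 − 4·ρ1
  [  1  0    3  -4/5    8/5  -3/5 ]
  [  0  0    0  26/5  -52/5  52/5 ]
  [ -3  0   -9    -1      2    -5 ]
  [ -9  1  -29    -3      6   -14 ]
ρ3 -> ρ3 + 3·ρ1
  [  1  0    3   -4/5    8/5   -3/5 ]
  [  0  0    0   26/5  -52/5   52/5 ]
  [  0  0    0  -17/5   34/5  -34/5 ]
  [ -9  1  -29     -3      6    -14 ]
ρ4 -> ρ4 + 9·ρ1
  [ 1  0   3   -4/5    8/5   -3/5 ]
  [ 0  0   0   26/5  -52/5   52/5 ]
  [ 0  0   0  -17/5   34/5  -34/5 ]
  [ 0  1  -2  -51/5  102/5  -97/5 ]
ρ2 <-> ρ4
  [ 1  0   3   -4/5    8/5   -3/5 ]
  [ 0  1  -2  -51/5  102/5  -97/5 ]
  [ 0  0   0  -17/5   34/5  -34/5 ]
  [ 0  0   0   26/5  -52/5   52/5 ]
ρ3 -> -5/17·ρ3
  [ 1  0   3   -4/5    8/5   -3/5 ]
  [ 0  1  -2  -51/5  102/5  -97/5 ]
  [ 0  0   0      1     -2      2 ]
  [ 0  0   0   26/5  -52/5   52/5 ]
ρ4 -> ρ4 − 26/5·ρ3
  [ 1  0   3   -4/5    8/5   -3/5 ]
  [ 0  1  -2  -51/5  102/5  -97/5 ]
  [ 0  0   0      1     -2      2 ]
  [ 0  0   0      0      0      0 ]
ρ2 -> ρ2 + 51/5·ρ3
  [ 1  0   3  -4/5  8/5  -3/5 ]
  [ 0  1  -2     0    0     1 ]
  [ 0  0   0     1   -2     2 ]
  [ 0  0   0     0    0     0 ]
ρ1 -> ρ1 + 4/5·ρ3
  [ 1  0   3  0   0  1 ]
  [ 0  1  -2  0   0  1 ]
  [ 0  0   0  1  -2  2 ]
  [ 0  0   0  0   0  0 ]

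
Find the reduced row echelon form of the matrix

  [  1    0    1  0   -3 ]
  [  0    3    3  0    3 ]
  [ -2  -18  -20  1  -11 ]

Add 2 times r1 to r3.
  [ 1    0    1  0   -3 ]
  [ 0    3    3  0    3 ]
  [ 0  -18  -18  1  -17 ]
Multiply r2 by 1/3.
  [ 1    0    1  0   -3 ]
  [ 0    1    1  0    1 ]
  [ 0  -18  -18  1  -17 ]
Add 18 times r2 to r3.
  [ 1  0  1  0  -3 ]
  [ 0  1  1  0   1 ]
  [ 0  0  0  1   1 ]

[[1, 0, 1, 0, -3], [0, 1, 1, 0, 1], [0, 0, 0, 1, 1]]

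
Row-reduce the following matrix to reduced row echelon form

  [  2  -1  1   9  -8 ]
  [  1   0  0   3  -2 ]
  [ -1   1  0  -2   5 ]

R1 := 1/2·R1
R2 := R2 − R1
R3 := R3 + R1
R2 := 2·R2
R3 := R3 − 1/2·R2
R2 := R2 + R3
R1 := R1 − 1/2·R3
R1 := R1 + 1/2·R2

[[1, 0, 0, 3, -2], [0, 1, 0, 1, 3], [0, 0, 1, 4, -1]]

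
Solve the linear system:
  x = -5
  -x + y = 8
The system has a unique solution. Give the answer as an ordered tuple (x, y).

Form the augmented matrix and row-reduce:
  [  1  0  |  -5 ]
  [ -1  1  |   8 ]
ρ2 → ρ2 + ρ1
Reading off the last column: x = -5, y = 3.

(-5, 3)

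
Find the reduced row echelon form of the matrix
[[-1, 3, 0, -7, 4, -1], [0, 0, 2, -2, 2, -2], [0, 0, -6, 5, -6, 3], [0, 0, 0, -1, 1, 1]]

r1 → -1·r1
  [ 1  -3   0   7  -4   1 ]
  [ 0   0   2  -2   2  -2 ]
  [ 0   0  -6   5  -6   3 ]
  [ 0   0   0  -1   1   1 ]
r2 → 1/2·r2
  [ 1  -3   0   7  -4   1 ]
  [ 0   0   1  -1   1  -1 ]
  [ 0   0  -6   5  -6   3 ]
  [ 0   0   0  -1   1   1 ]
r3 → r3 + 6·r2
  [ 1  -3  0   7  -4   1 ]
  [ 0   0  1  -1   1  -1 ]
  [ 0   0  0  -1   0  -3 ]
  [ 0   0  0  -1   1   1 ]
r3 → -1·r3
  [ 1  -3  0   7  -4   1 ]
  [ 0   0  1  -1   1  -1 ]
  [ 0   0  0   1   0   3 ]
  [ 0   0  0  -1   1   1 ]
r4 → r4 + r3
  [ 1  -3  0   7  -4   1 ]
  [ 0   0  1  -1   1  -1 ]
  [ 0   0  0   1   0   3 ]
  [ 0   0  0   0   1   4 ]
r2 → r2 − r4
  [ 1  -3  0   7  -4   1 ]
  [ 0   0  1  -1   0  -5 ]
  [ 0   0  0   1   0   3 ]
  [ 0   0  0   0   1   4 ]
r1 → r1 + 4·r4
  [ 1  -3  0   7  0  17 ]
  [ 0   0  1  -1  0  -5 ]
  [ 0   0  0   1  0   3 ]
  [ 0   0  0   0  1   4 ]
r2 → r2 + r3
  [ 1  -3  0  7  0  17 ]
  [ 0   0  1  0  0  -2 ]
  [ 0   0  0  1  0   3 ]
  [ 0   0  0  0  1   4 ]
r1 → r1 − 7·r3
  [ 1  -3  0  0  0  -4 ]
  [ 0   0  1  0  0  -2 ]
  [ 0   0  0  1  0   3 ]
  [ 0   0  0  0  1   4 ]

[[1, -3, 0, 0, 0, -4], [0, 0, 1, 0, 0, -2], [0, 0, 0, 1, 0, 3], [0, 0, 0, 0, 1, 4]]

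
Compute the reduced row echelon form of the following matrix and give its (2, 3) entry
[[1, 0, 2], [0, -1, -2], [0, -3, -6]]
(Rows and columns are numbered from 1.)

2

ρ2 ← -1·ρ2
  [ 1   0   2 ]
  [ 0   1   2 ]
  [ 0  -3  -6 ]
ρ3 ← ρ3 + 3·ρ2
  [ 1  0  2 ]
  [ 0  1  2 ]
  [ 0  0  0 ]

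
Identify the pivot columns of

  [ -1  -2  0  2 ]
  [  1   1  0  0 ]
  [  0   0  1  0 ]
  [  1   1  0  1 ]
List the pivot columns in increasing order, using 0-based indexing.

0, 1, 2, 3

ρ1 -> -1·ρ1
  [ 1  2  0  -2 ]
  [ 1  1  0   0 ]
  [ 0  0  1   0 ]
  [ 1  1  0   1 ]
ρ2 -> ρ2 − ρ1
  [ 1   2  0  -2 ]
  [ 0  -1  0   2 ]
  [ 0   0  1   0 ]
  [ 1   1  0   1 ]
ρ4 -> ρ4 − ρ1
  [ 1   2  0  -2 ]
  [ 0  -1  0   2 ]
  [ 0   0  1   0 ]
  [ 0  -1  0   3 ]
ρ2 -> -1·ρ2
  [ 1   2  0  -2 ]
  [ 0   1  0  -2 ]
  [ 0   0  1   0 ]
  [ 0  -1  0   3 ]
ρ4 -> ρ4 + ρ2
  [ 1  2  0  -2 ]
  [ 0  1  0  -2 ]
  [ 0  0  1   0 ]
  [ 0  0  0   1 ]
ρ2 -> ρ2 + 2·ρ4
  [ 1  2  0  -2 ]
  [ 0  1  0   0 ]
  [ 0  0  1   0 ]
  [ 0  0  0   1 ]
ρ1 -> ρ1 + 2·ρ4
  [ 1  2  0  0 ]
  [ 0  1  0  0 ]
  [ 0  0  1  0 ]
  [ 0  0  0  1 ]
ρ1 -> ρ1 − 2·ρ2
  [ 1  0  0  0 ]
  [ 0  1  0  0 ]
  [ 0  0  1  0 ]
  [ 0  0  0  1 ]
Pivot columns are the columns containing a leading 1.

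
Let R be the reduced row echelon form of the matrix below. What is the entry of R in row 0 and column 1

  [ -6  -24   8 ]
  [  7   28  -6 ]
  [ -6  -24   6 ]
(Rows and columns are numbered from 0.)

4

r1 ← -1/6·r1
  [  1    4  -4/3 ]
  [  7   28    -6 ]
  [ -6  -24     6 ]
r2 ← r2 − 7·r1
  [  1    4  -4/3 ]
  [  0    0  10/3 ]
  [ -6  -24     6 ]
r3 ← r3 + 6·r1
  [ 1  4  -4/3 ]
  [ 0  0  10/3 ]
  [ 0  0    -2 ]
r2 ← 3/10·r2
  [ 1  4  -4/3 ]
  [ 0  0     1 ]
  [ 0  0    -2 ]
r3 ← r3 + 2·r2
  [ 1  4  -4/3 ]
  [ 0  0     1 ]
  [ 0  0     0 ]
r1 ← r1 + 4/3·r2
  [ 1  4  0 ]
  [ 0  0  1 ]
  [ 0  0  0 ]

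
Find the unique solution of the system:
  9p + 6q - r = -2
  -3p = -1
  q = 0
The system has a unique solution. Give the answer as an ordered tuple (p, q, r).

Form the augmented matrix and row-reduce:
  [  9  6  -1  |  -2 ]
  [ -3  0   0  |  -1 ]
  [  0  1   0  |   0 ]
R1 → 1/9·R1
  [  1  2/3  -1/9  |  -2/9 ]
  [ -3    0     0  |    -1 ]
  [  0    1     0  |     0 ]
R2 → R2 + 3·R1
  [ 1  2/3  -1/9  |  -2/9 ]
  [ 0    2  -1/3  |  -5/3 ]
  [ 0    1     0  |     0 ]
R2 → 1/2·R2
  [ 1  2/3  -1/9  |  -2/9 ]
  [ 0    1  -1/6  |  -5/6 ]
  [ 0    1     0  |     0 ]
R3 → R3 − R2
  [ 1  2/3  -1/9  |  -2/9 ]
  [ 0    1  -1/6  |  -5/6 ]
  [ 0    0   1/6  |   5/6 ]
R3 → 6·R3
  [ 1  2/3  -1/9  |  -2/9 ]
  [ 0    1  -1/6  |  -5/6 ]
  [ 0    0     1  |     5 ]
R2 → R2 + 1/6·R3
  [ 1  2/3  -1/9  |  -2/9 ]
  [ 0    1     0  |     0 ]
  [ 0    0     1  |     5 ]
R1 → R1 + 1/9·R3
  [ 1  2/3  0  |  1/3 ]
  [ 0    1  0  |    0 ]
  [ 0    0  1  |    5 ]
R1 → R1 − 2/3·R2
  [ 1  0  0  |  1/3 ]
  [ 0  1  0  |    0 ]
  [ 0  0  1  |    5 ]
Reading off the last column: p = 1/3, q = 0, r = 5.

(1/3, 0, 5)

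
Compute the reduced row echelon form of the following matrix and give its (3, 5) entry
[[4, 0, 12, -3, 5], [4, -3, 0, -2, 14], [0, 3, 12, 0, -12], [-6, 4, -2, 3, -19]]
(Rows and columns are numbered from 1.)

-3

Multiply R1 by 1/4.
  [  1   0   3  -3/4  5/4 ]
  [  4  -3   0    -2   14 ]
  [  0   3  12     0  -12 ]
  [ -6   4  -2     3  -19 ]
Subtract 4 times R1 from R2.
  [  1   0    3  -3/4  5/4 ]
  [  0  -3  -12     1    9 ]
  [  0   3   12     0  -12 ]
  [ -6   4   -2     3  -19 ]
Add 6 times R1 to R4.
  [ 1   0    3  -3/4    5/4 ]
  [ 0  -3  -12     1      9 ]
  [ 0   3   12     0    -12 ]
  [ 0   4   16  -3/2  -23/2 ]
Multiply R2 by -1/3.
  [ 1  0   3  -3/4    5/4 ]
  [ 0  1   4  -1/3     -3 ]
  [ 0  3  12     0    -12 ]
  [ 0  4  16  -3/2  -23/2 ]
Subtract 3 times R2 from R3.
  [ 1  0   3  -3/4    5/4 ]
  [ 0  1   4  -1/3     -3 ]
  [ 0  0   0     1     -3 ]
  [ 0  4  16  -3/2  -23/2 ]
Subtract 4 times R2 from R4.
  [ 1  0  3  -3/4  5/4 ]
  [ 0  1  4  -1/3   -3 ]
  [ 0  0  0     1   -3 ]
  [ 0  0  0  -1/6  1/2 ]
Add 1/6 times R3 to R4.
  [ 1  0  3  -3/4  5/4 ]
  [ 0  1  4  -1/3   -3 ]
  [ 0  0  0     1   -3 ]
  [ 0  0  0     0    0 ]
Add 1/3 times R3 to R2.
  [ 1  0  3  -3/4  5/4 ]
  [ 0  1  4     0   -4 ]
  [ 0  0  0     1   -3 ]
  [ 0  0  0     0    0 ]
Add 3/4 times R3 to R1.
  [ 1  0  3  0  -1 ]
  [ 0  1  4  0  -4 ]
  [ 0  0  0  1  -3 ]
  [ 0  0  0  0   0 ]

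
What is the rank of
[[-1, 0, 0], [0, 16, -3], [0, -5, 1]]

ρ1 → -1·ρ1
  [ 1   0   0 ]
  [ 0  16  -3 ]
  [ 0  -5   1 ]
ρ2 → 1/16·ρ2
  [ 1   0      0 ]
  [ 0   1  -3/16 ]
  [ 0  -5      1 ]
ρ3 → ρ3 + 5·ρ2
  [ 1  0      0 ]
  [ 0  1  -3/16 ]
  [ 0  0   1/16 ]
ρ3 → 16·ρ3
  [ 1  0      0 ]
  [ 0  1  -3/16 ]
  [ 0  0      1 ]
ρ2 → ρ2 + 3/16·ρ3
  [ 1  0  0 ]
  [ 0  1  0 ]
  [ 0  0  1 ]
The reduced form has 3 nonzero rows.

rank = 3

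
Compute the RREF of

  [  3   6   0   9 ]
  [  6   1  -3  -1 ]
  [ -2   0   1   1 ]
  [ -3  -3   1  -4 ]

ρ1 := 1/3·ρ1
  [  1   2   0   3 ]
  [  6   1  -3  -1 ]
  [ -2   0   1   1 ]
  [ -3  -3   1  -4 ]
ρ2 := ρ2 − 6·ρ1
  [  1    2   0    3 ]
  [  0  -11  -3  -19 ]
  [ -2    0   1    1 ]
  [ -3   -3   1   -4 ]
ρ3 := ρ3 + 2·ρ1
  [  1    2   0    3 ]
  [  0  -11  -3  -19 ]
  [  0    4   1    7 ]
  [ -3   -3   1   -4 ]
ρ4 := ρ4 + 3·ρ1
  [ 1    2   0    3 ]
  [ 0  -11  -3  -19 ]
  [ 0    4   1    7 ]
  [ 0    3   1    5 ]
ρ2 := -1/11·ρ2
  [ 1  2     0      3 ]
  [ 0  1  3/11  19/11 ]
  [ 0  4     1      7 ]
  [ 0  3     1      5 ]
ρ3 := ρ3 − 4·ρ2
  [ 1  2      0      3 ]
  [ 0  1   3/11  19/11 ]
  [ 0  0  -1/11   1/11 ]
  [ 0  3      1      5 ]
ρ4 := ρ4 − 3·ρ2
  [ 1  2      0      3 ]
  [ 0  1   3/11  19/11 ]
  [ 0  0  -1/11   1/11 ]
  [ 0  0   2/11  -2/11 ]
ρ3 := -11·ρ3
  [ 1  2     0      3 ]
  [ 0  1  3/11  19/11 ]
  [ 0  0     1     -1 ]
  [ 0  0  2/11  -2/11 ]
ρ4 := ρ4 − 2/11·ρ3
  [ 1  2     0      3 ]
  [ 0  1  3/11  19/11 ]
  [ 0  0     1     -1 ]
  [ 0  0     0      0 ]
ρ2 := ρ2 − 3/11·ρ3
  [ 1  2  0   3 ]
  [ 0  1  0   2 ]
  [ 0  0  1  -1 ]
  [ 0  0  0   0 ]
ρ1 := ρ1 − 2·ρ2
  [ 1  0  0  -1 ]
  [ 0  1  0   2 ]
  [ 0  0  1  -1 ]
  [ 0  0  0   0 ]

[[1, 0, 0, -1], [0, 1, 0, 2], [0, 0, 1, -1], [0, 0, 0, 0]]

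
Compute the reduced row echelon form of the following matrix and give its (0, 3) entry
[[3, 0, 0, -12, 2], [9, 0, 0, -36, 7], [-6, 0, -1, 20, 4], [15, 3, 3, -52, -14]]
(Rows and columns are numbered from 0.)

r1 ← 1/3·r1
r2 ← r2 − 9·r1
r3 ← r3 + 6·r1
r4 ← r4 − 15·r1
r2 ↔ r4
r2 ← 1/3·r2
r3 ← -1·r3
r3 ← r3 + 8·r4
r2 ← r2 + 8·r4
r1 ← r1 − 2/3·r4
r2 ← r2 − r3

-4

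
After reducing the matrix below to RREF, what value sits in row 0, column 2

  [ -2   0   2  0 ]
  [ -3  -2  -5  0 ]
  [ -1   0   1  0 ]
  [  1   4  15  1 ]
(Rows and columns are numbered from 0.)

-1

ρ1 → -1/2·ρ1
  [  1   0  -1  0 ]
  [ -3  -2  -5  0 ]
  [ -1   0   1  0 ]
  [  1   4  15  1 ]
ρ2 → ρ2 + 3·ρ1
  [  1   0  -1  0 ]
  [  0  -2  -8  0 ]
  [ -1   0   1  0 ]
  [  1   4  15  1 ]
ρ3 → ρ3 + ρ1
  [ 1   0  -1  0 ]
  [ 0  -2  -8  0 ]
  [ 0   0   0  0 ]
  [ 1   4  15  1 ]
ρ4 → ρ4 − ρ1
  [ 1   0  -1  0 ]
  [ 0  -2  -8  0 ]
  [ 0   0   0  0 ]
  [ 0   4  16  1 ]
ρ2 → -1/2·ρ2
  [ 1  0  -1  0 ]
  [ 0  1   4  0 ]
  [ 0  0   0  0 ]
  [ 0  4  16  1 ]
ρ4 → ρ4 − 4·ρ2
  [ 1  0  -1  0 ]
  [ 0  1   4  0 ]
  [ 0  0   0  0 ]
  [ 0  0   0  1 ]
ρ3 <=> ρ4
  [ 1  0  -1  0 ]
  [ 0  1   4  0 ]
  [ 0  0   0  1 ]
  [ 0  0   0  0 ]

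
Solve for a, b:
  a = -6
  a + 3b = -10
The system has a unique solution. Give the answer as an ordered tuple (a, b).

(-6, -4/3)

Form the augmented matrix and row-reduce:
  [ 1  0  |   -6 ]
  [ 1  3  |  -10 ]
r2 ← r2 − r1
  [ 1  0  |  -6 ]
  [ 0  3  |  -4 ]
r2 ← 1/3·r2
  [ 1  0  |    -6 ]
  [ 0  1  |  -4/3 ]
Reading off the last column: a = -6, b = -4/3.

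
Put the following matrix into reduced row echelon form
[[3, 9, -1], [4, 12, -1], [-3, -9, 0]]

R1 -> 1/3·R1
  [  1   3  -1/3 ]
  [  4  12    -1 ]
  [ -3  -9     0 ]
R2 -> R2 − 4·R1
  [  1   3  -1/3 ]
  [  0   0   1/3 ]
  [ -3  -9     0 ]
R3 -> R3 + 3·R1
  [ 1  3  -1/3 ]
  [ 0  0   1/3 ]
  [ 0  0    -1 ]
R2 -> 3·R2
  [ 1  3  -1/3 ]
  [ 0  0     1 ]
  [ 0  0    -1 ]
R3 -> R3 + R2
  [ 1  3  -1/3 ]
  [ 0  0     1 ]
  [ 0  0     0 ]
R1 -> R1 + 1/3·R2
  [ 1  3  0 ]
  [ 0  0  1 ]
  [ 0  0  0 ]

[[1, 3, 0], [0, 0, 1], [0, 0, 0]]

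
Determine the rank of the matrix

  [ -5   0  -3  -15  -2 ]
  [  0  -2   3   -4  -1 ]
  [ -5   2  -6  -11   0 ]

rank = 3

Multiply ρ1 by -1/5.
  [  1   0  3/5    3  2/5 ]
  [  0  -2    3   -4   -1 ]
  [ -5   2   -6  -11    0 ]
Add 5 times ρ1 to ρ3.
  [ 1   0  3/5   3  2/5 ]
  [ 0  -2    3  -4   -1 ]
  [ 0   2   -3   4    2 ]
Multiply ρ2 by -1/2.
  [ 1  0   3/5  3  2/5 ]
  [ 0  1  -3/2  2  1/2 ]
  [ 0  2    -3  4    2 ]
Subtract 2 times ρ2 from ρ3.
  [ 1  0   3/5  3  2/5 ]
  [ 0  1  -3/2  2  1/2 ]
  [ 0  0     0  0    1 ]
Subtract 1/2 times ρ3 from ρ2.
  [ 1  0   3/5  3  2/5 ]
  [ 0  1  -3/2  2    0 ]
  [ 0  0     0  0    1 ]
Subtract 2/5 times ρ3 from ρ1.
  [ 1  0   3/5  3  0 ]
  [ 0  1  -3/2  2  0 ]
  [ 0  0     0  0  1 ]
The reduced form has 3 nonzero rows.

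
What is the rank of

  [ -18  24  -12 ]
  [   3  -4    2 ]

rank = 1

r1 -> -1/18·r1
  [ 1  -4/3  2/3 ]
  [ 3    -4    2 ]
r2 -> r2 − 3·r1
  [ 1  -4/3  2/3 ]
  [ 0     0    0 ]
The reduced form has 1 nonzero row.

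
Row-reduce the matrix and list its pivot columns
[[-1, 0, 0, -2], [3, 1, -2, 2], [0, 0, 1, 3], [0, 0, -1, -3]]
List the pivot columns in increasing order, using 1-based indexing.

Multiply R1 by -1.
  [ 1  0   0   2 ]
  [ 3  1  -2   2 ]
  [ 0  0   1   3 ]
  [ 0  0  -1  -3 ]
Subtract 3 times R1 from R2.
  [ 1  0   0   2 ]
  [ 0  1  -2  -4 ]
  [ 0  0   1   3 ]
  [ 0  0  -1  -3 ]
Add R3 to R4.
  [ 1  0   0   2 ]
  [ 0  1  -2  -4 ]
  [ 0  0   1   3 ]
  [ 0  0   0   0 ]
Add 2 times R3 to R2.
  [ 1  0  0  2 ]
  [ 0  1  0  2 ]
  [ 0  0  1  3 ]
  [ 0  0  0  0 ]
Pivot columns are the columns containing a leading 1.

1, 2, 3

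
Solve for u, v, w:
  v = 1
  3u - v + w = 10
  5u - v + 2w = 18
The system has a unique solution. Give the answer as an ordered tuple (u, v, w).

(3, 1, 2)

Form the augmented matrix and row-reduce:
  [ 0   1  0  |   1 ]
  [ 3  -1  1  |  10 ]
  [ 5  -1  2  |  18 ]
R1 ↔ R2
  [ 3  -1  1  |  10 ]
  [ 0   1  0  |   1 ]
  [ 5  -1  2  |  18 ]
R1 ← 1/3·R1
  [ 1  -1/3  1/3  |  10/3 ]
  [ 0     1    0  |     1 ]
  [ 5    -1    2  |    18 ]
R3 ← R3 − 5·R1
  [ 1  -1/3  1/3  |  10/3 ]
  [ 0     1    0  |     1 ]
  [ 0   2/3  1/3  |   4/3 ]
R3 ← R3 − 2/3·R2
  [ 1  -1/3  1/3  |  10/3 ]
  [ 0     1    0  |     1 ]
  [ 0     0  1/3  |   2/3 ]
R3 ← 3·R3
  [ 1  -1/3  1/3  |  10/3 ]
  [ 0     1    0  |     1 ]
  [ 0     0    1  |     2 ]
R1 ← R1 − 1/3·R3
  [ 1  -1/3  0  |  8/3 ]
  [ 0     1  0  |    1 ]
  [ 0     0  1  |    2 ]
R1 ← R1 + 1/3·R2
  [ 1  0  0  |  3 ]
  [ 0  1  0  |  1 ]
  [ 0  0  1  |  2 ]
Reading off the last column: u = 3, v = 1, w = 2.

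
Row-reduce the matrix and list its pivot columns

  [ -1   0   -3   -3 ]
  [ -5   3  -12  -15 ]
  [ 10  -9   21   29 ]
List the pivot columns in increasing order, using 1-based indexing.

ρ1 -> -1·ρ1
  [  1   0    3    3 ]
  [ -5   3  -12  -15 ]
  [ 10  -9   21   29 ]
ρ2 -> ρ2 + 5·ρ1
  [  1   0   3   3 ]
  [  0   3   3   0 ]
  [ 10  -9  21  29 ]
ρ3 -> ρ3 − 10·ρ1
  [ 1   0   3   3 ]
  [ 0   3   3   0 ]
  [ 0  -9  -9  -1 ]
ρ2 -> 1/3·ρ2
  [ 1   0   3   3 ]
  [ 0   1   1   0 ]
  [ 0  -9  -9  -1 ]
ρ3 -> ρ3 + 9·ρ2
  [ 1  0  3   3 ]
  [ 0  1  1   0 ]
  [ 0  0  0  -1 ]
ρ3 -> -1·ρ3
  [ 1  0  3  3 ]
  [ 0  1  1  0 ]
  [ 0  0  0  1 ]
ρ1 -> ρ1 − 3·ρ3
  [ 1  0  3  0 ]
  [ 0  1  1  0 ]
  [ 0  0  0  1 ]
Pivot columns are the columns containing a leading 1.

1, 2, 4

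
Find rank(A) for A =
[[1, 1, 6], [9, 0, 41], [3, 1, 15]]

R2 -> R2 − 9·R1
  [ 1   1    6 ]
  [ 0  -9  -13 ]
  [ 3   1   15 ]
R3 -> R3 − 3·R1
  [ 1   1    6 ]
  [ 0  -9  -13 ]
  [ 0  -2   -3 ]
R2 -> -1/9·R2
  [ 1   1     6 ]
  [ 0   1  13/9 ]
  [ 0  -2    -3 ]
R3 -> R3 + 2·R2
  [ 1  1     6 ]
  [ 0  1  13/9 ]
  [ 0  0  -1/9 ]
R3 -> -9·R3
  [ 1  1     6 ]
  [ 0  1  13/9 ]
  [ 0  0     1 ]
R2 -> R2 − 13/9·R3
  [ 1  1  6 ]
  [ 0  1  0 ]
  [ 0  0  1 ]
R1 -> R1 − 6·R3
  [ 1  1  0 ]
  [ 0  1  0 ]
  [ 0  0  1 ]
R1 -> R1 − R2
  [ 1  0  0 ]
  [ 0  1  0 ]
  [ 0  0  1 ]
The reduced form has 3 nonzero rows.

rank = 3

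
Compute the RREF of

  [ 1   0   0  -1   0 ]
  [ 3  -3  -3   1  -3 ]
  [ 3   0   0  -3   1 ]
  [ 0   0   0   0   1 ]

[[1, 0, 0, -1, 0], [0, 1, 1, -4/3, 0], [0, 0, 0, 0, 1], [0, 0, 0, 0, 0]]

ρ2 := ρ2 − 3·ρ1
  [ 1   0   0  -1   0 ]
  [ 0  -3  -3   4  -3 ]
  [ 3   0   0  -3   1 ]
  [ 0   0   0   0   1 ]
ρ3 := ρ3 − 3·ρ1
  [ 1   0   0  -1   0 ]
  [ 0  -3  -3   4  -3 ]
  [ 0   0   0   0   1 ]
  [ 0   0   0   0   1 ]
ρ2 := -1/3·ρ2
  [ 1  0  0    -1  0 ]
  [ 0  1  1  -4/3  1 ]
  [ 0  0  0     0  1 ]
  [ 0  0  0     0  1 ]
ρ4 := ρ4 − ρ3
  [ 1  0  0    -1  0 ]
  [ 0  1  1  -4/3  1 ]
  [ 0  0  0     0  1 ]
  [ 0  0  0     0  0 ]
ρ2 := ρ2 − ρ3
  [ 1  0  0    -1  0 ]
  [ 0  1  1  -4/3  0 ]
  [ 0  0  0     0  1 ]
  [ 0  0  0     0  0 ]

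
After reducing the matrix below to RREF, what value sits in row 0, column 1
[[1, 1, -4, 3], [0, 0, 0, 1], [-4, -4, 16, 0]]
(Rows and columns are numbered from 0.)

R3 ← R3 + 4·R1
  [ 1  1  -4   3 ]
  [ 0  0   0   1 ]
  [ 0  0   0  12 ]
R3 ← R3 − 12·R2
  [ 1  1  -4  3 ]
  [ 0  0   0  1 ]
  [ 0  0   0  0 ]
R1 ← R1 − 3·R2
  [ 1  1  -4  0 ]
  [ 0  0   0  1 ]
  [ 0  0   0  0 ]

1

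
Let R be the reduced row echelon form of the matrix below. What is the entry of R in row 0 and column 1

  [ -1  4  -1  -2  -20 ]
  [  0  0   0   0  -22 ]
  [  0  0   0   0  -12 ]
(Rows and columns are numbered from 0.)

r1 -> -1·r1
  [ 1  -4  1  2   20 ]
  [ 0   0  0  0  -22 ]
  [ 0   0  0  0  -12 ]
r2 -> -1/22·r2
  [ 1  -4  1  2   20 ]
  [ 0   0  0  0    1 ]
  [ 0   0  0  0  -12 ]
r3 -> r3 + 12·r2
  [ 1  -4  1  2  20 ]
  [ 0   0  0  0   1 ]
  [ 0   0  0  0   0 ]
r1 -> r1 − 20·r2
  [ 1  -4  1  2  0 ]
  [ 0   0  0  0  1 ]
  [ 0   0  0  0  0 ]

-4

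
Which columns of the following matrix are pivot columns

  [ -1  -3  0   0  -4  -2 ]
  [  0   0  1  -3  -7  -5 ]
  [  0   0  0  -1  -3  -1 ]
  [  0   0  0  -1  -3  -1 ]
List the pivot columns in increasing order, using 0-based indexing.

0, 2, 3

Multiply ρ1 by -1.
  [ 1  3  0   0   4   2 ]
  [ 0  0  1  -3  -7  -5 ]
  [ 0  0  0  -1  -3  -1 ]
  [ 0  0  0  -1  -3  -1 ]
Multiply ρ3 by -1.
  [ 1  3  0   0   4   2 ]
  [ 0  0  1  -3  -7  -5 ]
  [ 0  0  0   1   3   1 ]
  [ 0  0  0  -1  -3  -1 ]
Add ρ3 to ρ4.
  [ 1  3  0   0   4   2 ]
  [ 0  0  1  -3  -7  -5 ]
  [ 0  0  0   1   3   1 ]
  [ 0  0  0   0   0   0 ]
Add 3 times ρ3 to ρ2.
  [ 1  3  0  0  4   2 ]
  [ 0  0  1  0  2  -2 ]
  [ 0  0  0  1  3   1 ]
  [ 0  0  0  0  0   0 ]
Pivot columns are the columns containing a leading 1.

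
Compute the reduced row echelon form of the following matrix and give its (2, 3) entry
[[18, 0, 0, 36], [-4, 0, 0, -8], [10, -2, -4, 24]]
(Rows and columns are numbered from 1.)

R1 ← 1/18·R1
  [  1   0   0   2 ]
  [ -4   0   0  -8 ]
  [ 10  -2  -4  24 ]
R2 ← R2 + 4·R1
  [  1   0   0   2 ]
  [  0   0   0   0 ]
  [ 10  -2  -4  24 ]
R3 ← R3 − 10·R1
  [ 1   0   0  2 ]
  [ 0   0   0  0 ]
  [ 0  -2  -4  4 ]
R2 ↔ R3
  [ 1   0   0  2 ]
  [ 0  -2  -4  4 ]
  [ 0   0   0  0 ]
R2 ← -1/2·R2
  [ 1  0  0   2 ]
  [ 0  1  2  -2 ]
  [ 0  0  0   0 ]

2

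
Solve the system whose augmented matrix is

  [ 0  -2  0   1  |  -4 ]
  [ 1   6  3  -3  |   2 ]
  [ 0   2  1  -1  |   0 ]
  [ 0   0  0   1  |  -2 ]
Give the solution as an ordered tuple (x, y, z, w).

Swap R1 and R2.
Multiply R2 by -1/2.
Subtract 2 times R2 from R3.
Add 1/2 times R4 to R2.
Add 3 times R4 to R1.
Subtract 3 times R3 from R1.
Subtract 6 times R2 from R1.
Reading off the last column: x = 2, y = 1, z = -4, w = -2.

(2, 1, -4, -2)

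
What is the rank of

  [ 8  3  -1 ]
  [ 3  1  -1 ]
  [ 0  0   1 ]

rank = 3

ρ1 -> 1/8·ρ1
  [ 1  3/8  -1/8 ]
  [ 3    1    -1 ]
  [ 0    0     1 ]
ρ2 -> ρ2 − 3·ρ1
  [ 1   3/8  -1/8 ]
  [ 0  -1/8  -5/8 ]
  [ 0     0     1 ]
ρ2 -> -8·ρ2
  [ 1  3/8  -1/8 ]
  [ 0    1     5 ]
  [ 0    0     1 ]
ρ2 -> ρ2 − 5·ρ3
  [ 1  3/8  -1/8 ]
  [ 0    1     0 ]
  [ 0    0     1 ]
ρ1 -> ρ1 + 1/8·ρ3
  [ 1  3/8  0 ]
  [ 0    1  0 ]
  [ 0    0  1 ]
ρ1 -> ρ1 − 3/8·ρ2
  [ 1  0  0 ]
  [ 0  1  0 ]
  [ 0  0  1 ]
The reduced form has 3 nonzero rows.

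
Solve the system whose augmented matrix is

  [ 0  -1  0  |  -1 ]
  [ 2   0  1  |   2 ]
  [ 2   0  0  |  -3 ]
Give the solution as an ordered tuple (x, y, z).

(-3/2, 1, 5)

ρ1 <=> ρ2
  [ 2   0  1  |   2 ]
  [ 0  -1  0  |  -1 ]
  [ 2   0  0  |  -3 ]
ρ1 := 1/2·ρ1
  [ 1   0  1/2  |   1 ]
  [ 0  -1    0  |  -1 ]
  [ 2   0    0  |  -3 ]
ρ3 := ρ3 − 2·ρ1
  [ 1   0  1/2  |   1 ]
  [ 0  -1    0  |  -1 ]
  [ 0   0   -1  |  -5 ]
ρ2 := -1·ρ2
  [ 1  0  1/2  |   1 ]
  [ 0  1    0  |   1 ]
  [ 0  0   -1  |  -5 ]
ρ3 := -1·ρ3
  [ 1  0  1/2  |  1 ]
  [ 0  1    0  |  1 ]
  [ 0  0    1  |  5 ]
ρ1 := ρ1 − 1/2·ρ3
  [ 1  0  0  |  -3/2 ]
  [ 0  1  0  |     1 ]
  [ 0  0  1  |     5 ]
Reading off the last column: x = -3/2, y = 1, z = 5.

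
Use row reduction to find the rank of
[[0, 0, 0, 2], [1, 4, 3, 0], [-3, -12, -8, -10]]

rank = 3

R1 <-> R2
  [  1    4   3    0 ]
  [  0    0   0    2 ]
  [ -3  -12  -8  -10 ]
R3 := R3 + 3·R1
  [ 1  4  3    0 ]
  [ 0  0  0    2 ]
  [ 0  0  1  -10 ]
R2 <-> R3
  [ 1  4  3    0 ]
  [ 0  0  1  -10 ]
  [ 0  0  0    2 ]
R3 := 1/2·R3
  [ 1  4  3    0 ]
  [ 0  0  1  -10 ]
  [ 0  0  0    1 ]
R2 := R2 + 10·R3
  [ 1  4  3  0 ]
  [ 0  0  1  0 ]
  [ 0  0  0  1 ]
R1 := R1 − 3·R2
  [ 1  4  0  0 ]
  [ 0  0  1  0 ]
  [ 0  0  0  1 ]
The reduced form has 3 nonzero rows.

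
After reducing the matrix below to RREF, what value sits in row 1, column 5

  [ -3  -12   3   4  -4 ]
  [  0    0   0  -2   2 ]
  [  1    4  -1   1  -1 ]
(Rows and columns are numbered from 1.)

0

R1 -> -1/3·R1
  [ 1  4  -1  -4/3  4/3 ]
  [ 0  0   0    -2    2 ]
  [ 1  4  -1     1   -1 ]
R3 -> R3 − R1
  [ 1  4  -1  -4/3   4/3 ]
  [ 0  0   0    -2     2 ]
  [ 0  0   0   7/3  -7/3 ]
R2 -> -1/2·R2
  [ 1  4  -1  -4/3   4/3 ]
  [ 0  0   0     1    -1 ]
  [ 0  0   0   7/3  -7/3 ]
R3 -> R3 − 7/3·R2
  [ 1  4  -1  -4/3  4/3 ]
  [ 0  0   0     1   -1 ]
  [ 0  0   0     0    0 ]
R1 -> R1 + 4/3·R2
  [ 1  4  -1  0   0 ]
  [ 0  0   0  1  -1 ]
  [ 0  0   0  0   0 ]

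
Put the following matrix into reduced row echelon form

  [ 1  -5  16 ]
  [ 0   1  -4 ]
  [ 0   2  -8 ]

[[1, 0, -4], [0, 1, -4], [0, 0, 0]]

R3 → R3 − 2·R2
  [ 1  -5  16 ]
  [ 0   1  -4 ]
  [ 0   0   0 ]
R1 → R1 + 5·R2
  [ 1  0  -4 ]
  [ 0  1  -4 ]
  [ 0  0   0 ]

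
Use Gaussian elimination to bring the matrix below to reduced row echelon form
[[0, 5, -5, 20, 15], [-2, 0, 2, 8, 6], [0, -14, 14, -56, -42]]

Swap ρ1 and ρ2.
  [ -2    0   2    8    6 ]
  [  0    5  -5   20   15 ]
  [  0  -14  14  -56  -42 ]
Multiply ρ1 by -1/2.
  [ 1    0  -1   -4   -3 ]
  [ 0    5  -5   20   15 ]
  [ 0  -14  14  -56  -42 ]
Multiply ρ2 by 1/5.
  [ 1    0  -1   -4   -3 ]
  [ 0    1  -1    4    3 ]
  [ 0  -14  14  -56  -42 ]
Add 14 times ρ2 to ρ3.
  [ 1  0  -1  -4  -3 ]
  [ 0  1  -1   4   3 ]
  [ 0  0   0   0   0 ]

[[1, 0, -1, -4, -3], [0, 1, -1, 4, 3], [0, 0, 0, 0, 0]]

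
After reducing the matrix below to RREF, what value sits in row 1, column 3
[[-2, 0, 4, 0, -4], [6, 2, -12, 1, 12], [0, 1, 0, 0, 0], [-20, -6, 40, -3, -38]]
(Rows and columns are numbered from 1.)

R1 → -1/2·R1
  [   1   0   -2   0    2 ]
  [   6   2  -12   1   12 ]
  [   0   1    0   0    0 ]
  [ -20  -6   40  -3  -38 ]
R2 → R2 − 6·R1
  [   1   0  -2   0    2 ]
  [   0   2   0   1    0 ]
  [   0   1   0   0    0 ]
  [ -20  -6  40  -3  -38 ]
R4 → R4 + 20·R1
  [ 1   0  -2   0  2 ]
  [ 0   2   0   1  0 ]
  [ 0   1   0   0  0 ]
  [ 0  -6   0  -3  2 ]
R2 → 1/2·R2
  [ 1   0  -2    0  2 ]
  [ 0   1   0  1/2  0 ]
  [ 0   1   0    0  0 ]
  [ 0  -6   0   -3  2 ]
R3 → R3 − R2
  [ 1   0  -2     0  2 ]
  [ 0   1   0   1/2  0 ]
  [ 0   0   0  -1/2  0 ]
  [ 0  -6   0    -3  2 ]
R4 → R4 + 6·R2
  [ 1  0  -2     0  2 ]
  [ 0  1   0   1/2  0 ]
  [ 0  0   0  -1/2  0 ]
  [ 0  0   0     0  2 ]
R3 → -2·R3
  [ 1  0  -2    0  2 ]
  [ 0  1   0  1/2  0 ]
  [ 0  0   0    1  0 ]
  [ 0  0   0    0  2 ]
R4 → 1/2·R4
  [ 1  0  -2    0  2 ]
  [ 0  1   0  1/2  0 ]
  [ 0  0   0    1  0 ]
  [ 0  0   0    0  1 ]
R1 → R1 − 2·R4
  [ 1  0  -2    0  0 ]
  [ 0  1   0  1/2  0 ]
  [ 0  0   0    1  0 ]
  [ 0  0   0    0  1 ]
R2 → R2 − 1/2·R3
  [ 1  0  -2  0  0 ]
  [ 0  1   0  0  0 ]
  [ 0  0   0  1  0 ]
  [ 0  0   0  0  1 ]

-2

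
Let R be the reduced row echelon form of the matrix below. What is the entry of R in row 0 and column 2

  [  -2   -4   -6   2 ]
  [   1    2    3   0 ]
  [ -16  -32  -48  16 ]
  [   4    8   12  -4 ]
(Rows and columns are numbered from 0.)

3

r1 -> -1/2·r1
  [   1    2    3  -1 ]
  [   1    2    3   0 ]
  [ -16  -32  -48  16 ]
  [   4    8   12  -4 ]
r2 -> r2 − r1
  [   1    2    3  -1 ]
  [   0    0    0   1 ]
  [ -16  -32  -48  16 ]
  [   4    8   12  -4 ]
r3 -> r3 + 16·r1
  [ 1  2   3  -1 ]
  [ 0  0   0   1 ]
  [ 0  0   0   0 ]
  [ 4  8  12  -4 ]
r4 -> r4 − 4·r1
  [ 1  2  3  -1 ]
  [ 0  0  0   1 ]
  [ 0  0  0   0 ]
  [ 0  0  0   0 ]
r1 -> r1 + r2
  [ 1  2  3  0 ]
  [ 0  0  0  1 ]
  [ 0  0  0  0 ]
  [ 0  0  0  0 ]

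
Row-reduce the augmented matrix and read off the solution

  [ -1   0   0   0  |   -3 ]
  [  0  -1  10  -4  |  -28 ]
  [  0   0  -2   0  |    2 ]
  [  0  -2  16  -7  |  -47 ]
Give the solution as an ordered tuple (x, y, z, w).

Multiply R1 by -1.
  [ 1   0   0   0  |    3 ]
  [ 0  -1  10  -4  |  -28 ]
  [ 0   0  -2   0  |    2 ]
  [ 0  -2  16  -7  |  -47 ]
Multiply R2 by -1.
  [ 1   0    0   0  |    3 ]
  [ 0   1  -10   4  |   28 ]
  [ 0   0   -2   0  |    2 ]
  [ 0  -2   16  -7  |  -47 ]
Add 2 times R2 to R4.
  [ 1  0    0  0  |   3 ]
  [ 0  1  -10  4  |  28 ]
  [ 0  0   -2  0  |   2 ]
  [ 0  0   -4  1  |   9 ]
Multiply R3 by -1/2.
  [ 1  0    0  0  |   3 ]
  [ 0  1  -10  4  |  28 ]
  [ 0  0    1  0  |  -1 ]
  [ 0  0   -4  1  |   9 ]
Add 4 times R3 to R4.
  [ 1  0    0  0  |   3 ]
  [ 0  1  -10  4  |  28 ]
  [ 0  0    1  0  |  -1 ]
  [ 0  0    0  1  |   5 ]
Subtract 4 times R4 from R2.
  [ 1  0    0  0  |   3 ]
  [ 0  1  -10  0  |   8 ]
  [ 0  0    1  0  |  -1 ]
  [ 0  0    0  1  |   5 ]
Add 10 times R3 to R2.
  [ 1  0  0  0  |   3 ]
  [ 0  1  0  0  |  -2 ]
  [ 0  0  1  0  |  -1 ]
  [ 0  0  0  1  |   5 ]
Reading off the last column: x = 3, y = -2, z = -1, w = 5.

(3, -2, -1, 5)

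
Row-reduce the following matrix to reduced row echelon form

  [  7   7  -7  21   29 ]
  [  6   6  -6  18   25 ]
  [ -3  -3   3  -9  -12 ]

[[1, 1, -1, 3, 0], [0, 0, 0, 0, 1], [0, 0, 0, 0, 0]]

ρ1 → 1/7·ρ1
  [  1   1  -1   3  29/7 ]
  [  6   6  -6  18    25 ]
  [ -3  -3   3  -9   -12 ]
ρ2 → ρ2 − 6·ρ1
  [  1   1  -1   3  29/7 ]
  [  0   0   0   0   1/7 ]
  [ -3  -3   3  -9   -12 ]
ρ3 → ρ3 + 3·ρ1
  [ 1  1  -1  3  29/7 ]
  [ 0  0   0  0   1/7 ]
  [ 0  0   0  0   3/7 ]
ρ2 → 7·ρ2
  [ 1  1  -1  3  29/7 ]
  [ 0  0   0  0     1 ]
  [ 0  0   0  0   3/7 ]
ρ3 → ρ3 − 3/7·ρ2
  [ 1  1  -1  3  29/7 ]
  [ 0  0   0  0     1 ]
  [ 0  0   0  0     0 ]
ρ1 → ρ1 − 29/7·ρ2
  [ 1  1  -1  3  0 ]
  [ 0  0   0  0  1 ]
  [ 0  0   0  0  0 ]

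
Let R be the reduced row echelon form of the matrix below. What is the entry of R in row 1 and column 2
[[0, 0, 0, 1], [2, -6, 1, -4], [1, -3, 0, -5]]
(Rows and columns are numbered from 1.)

-3

Swap R1 and R2.
  [ 2  -6  1  -4 ]
  [ 0   0  0   1 ]
  [ 1  -3  0  -5 ]
Multiply R1 by 1/2.
  [ 1  -3  1/2  -2 ]
  [ 0   0    0   1 ]
  [ 1  -3    0  -5 ]
Subtract R1 from R3.
  [ 1  -3   1/2  -2 ]
  [ 0   0     0   1 ]
  [ 0   0  -1/2  -3 ]
Swap R2 and R3.
  [ 1  -3   1/2  -2 ]
  [ 0   0  -1/2  -3 ]
  [ 0   0     0   1 ]
Multiply R2 by -2.
  [ 1  -3  1/2  -2 ]
  [ 0   0    1   6 ]
  [ 0   0    0   1 ]
Subtract 6 times R3 from R2.
  [ 1  -3  1/2  -2 ]
  [ 0   0    1   0 ]
  [ 0   0    0   1 ]
Add 2 times R3 to R1.
  [ 1  -3  1/2  0 ]
  [ 0   0    1  0 ]
  [ 0   0    0  1 ]
Subtract 1/2 times R2 from R1.
  [ 1  -3  0  0 ]
  [ 0   0  1  0 ]
  [ 0   0  0  1 ]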